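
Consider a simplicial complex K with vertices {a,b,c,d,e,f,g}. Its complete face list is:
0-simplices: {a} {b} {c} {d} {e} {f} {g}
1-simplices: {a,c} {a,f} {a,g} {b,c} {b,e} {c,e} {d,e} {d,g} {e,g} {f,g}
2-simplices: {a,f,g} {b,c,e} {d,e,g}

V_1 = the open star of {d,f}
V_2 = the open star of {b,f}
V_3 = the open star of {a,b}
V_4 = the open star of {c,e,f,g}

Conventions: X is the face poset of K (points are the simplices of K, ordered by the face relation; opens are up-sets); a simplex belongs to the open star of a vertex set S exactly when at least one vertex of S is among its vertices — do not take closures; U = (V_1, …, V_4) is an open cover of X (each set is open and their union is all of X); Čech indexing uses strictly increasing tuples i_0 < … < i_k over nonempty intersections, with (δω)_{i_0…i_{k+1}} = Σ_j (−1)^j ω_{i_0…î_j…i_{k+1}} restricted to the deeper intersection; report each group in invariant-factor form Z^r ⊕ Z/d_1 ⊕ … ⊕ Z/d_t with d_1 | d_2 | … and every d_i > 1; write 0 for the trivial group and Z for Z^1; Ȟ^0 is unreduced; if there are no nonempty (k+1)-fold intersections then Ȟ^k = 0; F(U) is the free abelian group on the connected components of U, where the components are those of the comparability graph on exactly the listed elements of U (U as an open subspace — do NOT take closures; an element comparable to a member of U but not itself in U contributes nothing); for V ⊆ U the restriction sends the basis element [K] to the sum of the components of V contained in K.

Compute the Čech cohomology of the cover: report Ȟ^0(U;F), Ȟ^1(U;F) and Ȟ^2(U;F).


nonempty intersections:
  V1={{d},{f},{a,f},{d,e},{d,g},{f,g},{a,f,g},{d,e,g}} V2={{b},{f},{a,f},{b,c},{b,e},{f,g},{a,f,g},{b,c,e}} V3={{a},{b},{a,c},{a,f},{a,g},{b,c},{b,e},{a,f,g},{b,c,e}} V4={{c},{e},{f},{g},{a,c},{a,f},{a,g},{b,c},{b,e},{c,e},{d,e},{d,g},{e,g},{f,g},{a,f,g},{b,c,e},{d,e,g}}
  V12={{f},{a,f},{f,g},{a,f,g}} V13={{a,f},{a,f,g}} V14={{f},{a,f},{d,e},{d,g},{f,g},{a,f,g},{d,e,g}} V23={{b},{a,f},{b,c},{b,e},{a,f,g},{b,c,e}} V24={{f},{a,f},{b,c},{b,e},{f,g},{a,f,g},{b,c,e}} V34={{a,c},{a,f},{a,g},{b,c},{b,e},{a,f,g},{b,c,e}}
  V123={{a,f},{a,f,g}} V124={{f},{a,f},{f,g},{a,f,g}} V134={{a,f},{a,f,g}} V234={{a,f},{b,c},{b,e},{a,f,g},{b,c,e}}
  V1234={{a,f},{a,f,g}}
components per intersection:
  V1: {{d},{d,e},{d,g},{d,e,g}} {{f},{a,f},{f,g},{a,f,g}}
  V2: {{b},{b,c},{b,e},{b,c,e}} {{f},{a,f},{f,g},{a,f,g}}
  V3: {{a},{a,c},{a,f},{a,g},{a,f,g}} {{b},{b,c},{b,e},{b,c,e}}
  V4: {{c},{e},{f},{g},{a,c},{a,f},{a,g},{b,c},{b,e},{c,e},{d,e},{d,g},{e,g},{f,g},{a,f,g},{b,c,e},{d,e,g}}
  V12: {{f},{a,f},{f,g},{a,f,g}}
  V13: {{a,f},{a,f,g}}
  V14: {{f},{a,f},{f,g},{a,f,g}} {{d,e},{d,g},{d,e,g}}
  V23: {{b},{b,c},{b,e},{b,c,e}} {{a,f},{a,f,g}}
  V24: {{f},{a,f},{f,g},{a,f,g}} {{b,c},{b,e},{b,c,e}}
  V34: {{a,c}} {{a,f},{a,g},{a,f,g}} {{b,c},{b,e},{b,c,e}}
  V123: {{a,f},{a,f,g}}
  V124: {{f},{a,f},{f,g},{a,f,g}}
  V134: {{a,f},{a,f,g}}
  V234: {{a,f},{a,f,g}} {{b,c},{b,e},{b,c,e}}
  V1234: {{a,f},{a,f,g}}
C dims 7,11,5,1; δ0: rk 6, SNF 1^6; δ1: rk 4, SNF 1^4; δ2: rk 1, SNF 1^1
Ȟ^0: (7−6)−0=1 ⇒ Z
Ȟ^1: (11−4)−6=1 ⇒ Z
Ȟ^2: (5−1)−4=0 ⇒ 0

Ȟ^0 = Z; Ȟ^1 = Z; Ȟ^2 = 0


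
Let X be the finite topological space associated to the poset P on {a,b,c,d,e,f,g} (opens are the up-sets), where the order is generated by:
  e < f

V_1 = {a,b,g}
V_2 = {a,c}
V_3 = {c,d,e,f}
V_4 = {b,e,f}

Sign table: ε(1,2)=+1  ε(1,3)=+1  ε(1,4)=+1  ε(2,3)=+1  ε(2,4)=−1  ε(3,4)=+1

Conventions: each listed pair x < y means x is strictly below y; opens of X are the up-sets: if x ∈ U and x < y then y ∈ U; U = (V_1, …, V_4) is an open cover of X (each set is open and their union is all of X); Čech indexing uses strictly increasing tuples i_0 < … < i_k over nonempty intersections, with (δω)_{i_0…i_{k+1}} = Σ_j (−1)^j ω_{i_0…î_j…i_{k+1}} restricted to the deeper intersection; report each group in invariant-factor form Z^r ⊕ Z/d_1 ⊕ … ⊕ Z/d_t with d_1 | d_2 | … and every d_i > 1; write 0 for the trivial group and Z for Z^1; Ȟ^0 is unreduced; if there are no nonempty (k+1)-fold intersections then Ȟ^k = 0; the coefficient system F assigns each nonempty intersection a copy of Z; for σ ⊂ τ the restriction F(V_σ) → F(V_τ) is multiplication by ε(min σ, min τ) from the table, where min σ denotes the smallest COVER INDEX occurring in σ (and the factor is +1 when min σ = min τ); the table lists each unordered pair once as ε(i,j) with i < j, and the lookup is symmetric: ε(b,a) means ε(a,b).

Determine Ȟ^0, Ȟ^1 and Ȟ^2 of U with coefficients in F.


Ȟ^0 = Z, Ȟ^1 = Z, Ȟ^2 = 0

intersection data:
  V12={a} V14={b} V23={c} V34={e,f}
C dims 4,4; δ0: rk 3, SNF 1^3
Ȟ^0 = (4 − 3) − 0 = 1, so Ȟ^0 ≅ Z
Ȟ^1 = (4 − 0) − 3 = 1, so Ȟ^1 ≅ Z
Ȟ^2 = (0 − 0) − 0 = 0, so Ȟ^2 ≅ 0


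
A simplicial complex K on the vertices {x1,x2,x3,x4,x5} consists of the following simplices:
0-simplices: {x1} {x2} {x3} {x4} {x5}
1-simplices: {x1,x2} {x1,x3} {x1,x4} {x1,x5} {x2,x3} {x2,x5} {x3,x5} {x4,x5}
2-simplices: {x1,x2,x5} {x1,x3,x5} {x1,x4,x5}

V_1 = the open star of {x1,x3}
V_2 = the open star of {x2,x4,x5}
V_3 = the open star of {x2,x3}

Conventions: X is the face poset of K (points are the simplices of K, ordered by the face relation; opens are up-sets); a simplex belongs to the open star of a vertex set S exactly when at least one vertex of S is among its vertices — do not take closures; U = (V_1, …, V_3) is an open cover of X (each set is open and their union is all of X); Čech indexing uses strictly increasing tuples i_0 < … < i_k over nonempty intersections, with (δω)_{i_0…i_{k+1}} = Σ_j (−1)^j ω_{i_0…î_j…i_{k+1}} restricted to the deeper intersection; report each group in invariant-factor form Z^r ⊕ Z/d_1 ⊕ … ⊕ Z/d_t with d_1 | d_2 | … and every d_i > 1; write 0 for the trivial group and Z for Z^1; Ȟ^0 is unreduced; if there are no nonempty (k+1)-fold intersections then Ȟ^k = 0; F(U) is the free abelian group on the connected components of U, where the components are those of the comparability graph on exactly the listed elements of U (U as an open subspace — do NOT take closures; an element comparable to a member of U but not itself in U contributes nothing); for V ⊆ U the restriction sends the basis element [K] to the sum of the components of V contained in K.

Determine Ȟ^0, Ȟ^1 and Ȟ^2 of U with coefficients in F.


Ȟ^0 ≅ Z, Ȟ^1 ≅ Z and Ȟ^2 ≅ 0

cover nerve:
  V1={{x1},{x3},{x1,x2},{x1,x3},{x1,x4},{x1,x5},{x2,x3},{x3,x5},{x1,x2,x5},{x1,x3,x5},{x1,x4,x5}} V2={{x2},{x4},{x5},{x1,x2},{x1,x4},{x1,x5},{x2,x3},{x2,x5},{x3,x5},{x4,x5},{x1,x2,x5},{x1,x3,x5},{x1,x4,x5}} V3={{x2},{x3},{x1,x2},{x1,x3},{x2,x3},{x2,x5},{x3,x5},{x1,x2,x5},{x1,x3,x5}}
  V12={{x1,x2},{x1,x4},{x1,x5},{x2,x3},{x3,x5},{x1,x2,x5},{x1,x3,x5},{x1,x4,x5}} V13={{x3},{x1,x2},{x1,x3},{x2,x3},{x3,x5},{x1,x2,x5},{x1,x3,x5}} V23={{x2},{x1,x2},{x2,x3},{x2,x5},{x3,x5},{x1,x2,x5},{x1,x3,x5}}
  V123={{x1,x2},{x2,x3},{x3,x5},{x1,x2,x5},{x1,x3,x5}}
components per intersection:
  V1: {{x1},{x3},{x1,x2},{x1,x3},{x1,x4},{x1,x5},{x2,x3},{x3,x5},{x1,x2,x5},{x1,x3,x5},{x1,x4,x5}}
  V2: {{x2},{x4},{x5},{x1,x2},{x1,x4},{x1,x5},{x2,x3},{x2,x5},{x3,x5},{x4,x5},{x1,x2,x5},{x1,x3,x5},{x1,x4,x5}}
  V3: {{x2},{x3},{x1,x2},{x1,x3},{x2,x3},{x2,x5},{x3,x5},{x1,x2,x5},{x1,x3,x5}}
  V12: {{x1,x2},{x1,x4},{x1,x5},{x3,x5},{x1,x2,x5},{x1,x3,x5},{x1,x4,x5}} {{x2,x3}}
  V13: {{x3},{x1,x3},{x2,x3},{x3,x5},{x1,x3,x5}} {{x1,x2},{x1,x2,x5}}
  V23: {{x2},{x1,x2},{x2,x3},{x2,x5},{x1,x2,x5}} {{x3,x5},{x1,x3,x5}}
  V123: {{x1,x2},{x1,x2,x5}} {{x2,x3}} {{x3,x5},{x1,x3,x5}}
C dims 3,6,3; δ0: rk 2, SNF 1^2; δ1: rk 3, SNF 1^3
Ȟ^0: (3−2)−0=1 ⇒ Z
Ȟ^1: (6−3)−2=1 ⇒ Z
Ȟ^2: (3−0)−3=0 ⇒ 0


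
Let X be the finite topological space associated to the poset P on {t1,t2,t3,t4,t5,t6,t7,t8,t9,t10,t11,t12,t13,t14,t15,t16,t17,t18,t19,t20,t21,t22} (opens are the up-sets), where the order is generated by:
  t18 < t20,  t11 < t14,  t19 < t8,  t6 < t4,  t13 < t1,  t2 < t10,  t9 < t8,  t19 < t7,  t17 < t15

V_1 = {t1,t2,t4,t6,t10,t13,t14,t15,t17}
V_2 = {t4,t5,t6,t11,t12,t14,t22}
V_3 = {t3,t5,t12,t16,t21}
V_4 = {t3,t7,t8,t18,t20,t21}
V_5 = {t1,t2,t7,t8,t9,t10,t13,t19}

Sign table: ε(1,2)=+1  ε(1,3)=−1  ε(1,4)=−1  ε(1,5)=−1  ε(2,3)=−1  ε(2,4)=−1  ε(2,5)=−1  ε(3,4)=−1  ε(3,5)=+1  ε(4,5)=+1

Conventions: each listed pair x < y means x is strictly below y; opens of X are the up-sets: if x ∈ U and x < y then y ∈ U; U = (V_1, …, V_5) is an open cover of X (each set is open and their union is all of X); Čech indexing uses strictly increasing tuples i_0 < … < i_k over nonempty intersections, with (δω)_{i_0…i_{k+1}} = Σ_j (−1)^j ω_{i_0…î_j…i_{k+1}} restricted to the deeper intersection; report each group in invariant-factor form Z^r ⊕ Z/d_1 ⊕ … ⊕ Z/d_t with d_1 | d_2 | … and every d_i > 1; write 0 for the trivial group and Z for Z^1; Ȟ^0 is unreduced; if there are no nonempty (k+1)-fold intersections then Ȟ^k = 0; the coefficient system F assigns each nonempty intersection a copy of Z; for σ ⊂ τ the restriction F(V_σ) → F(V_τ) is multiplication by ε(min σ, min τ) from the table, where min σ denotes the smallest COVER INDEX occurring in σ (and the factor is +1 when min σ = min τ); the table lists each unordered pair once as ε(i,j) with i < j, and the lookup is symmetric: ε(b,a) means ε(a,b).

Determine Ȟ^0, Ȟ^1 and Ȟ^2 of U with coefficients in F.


nonempty overlaps:
  V12={t4,t6,t14} V15={t1,t2,t10,t13} V23={t5,t12} V34={t3,t21} V45={t7,t8}
C dims 5,5; δ0: rk 5, SNF 1^4·2
degree 0: 5−5−0 = 0 → Ȟ^0 ≅ 0
degree 1: 5−0−5 = 0 plus torsion [2] → Ȟ^1 ≅ Z/2
degree 2: 0−0−0 = 0 → Ȟ^2 ≅ 0

Ȟ^0(U;F) ≅ 0, Ȟ^1(U;F) ≅ Z/2 and Ȟ^2(U;F) ≅ 0


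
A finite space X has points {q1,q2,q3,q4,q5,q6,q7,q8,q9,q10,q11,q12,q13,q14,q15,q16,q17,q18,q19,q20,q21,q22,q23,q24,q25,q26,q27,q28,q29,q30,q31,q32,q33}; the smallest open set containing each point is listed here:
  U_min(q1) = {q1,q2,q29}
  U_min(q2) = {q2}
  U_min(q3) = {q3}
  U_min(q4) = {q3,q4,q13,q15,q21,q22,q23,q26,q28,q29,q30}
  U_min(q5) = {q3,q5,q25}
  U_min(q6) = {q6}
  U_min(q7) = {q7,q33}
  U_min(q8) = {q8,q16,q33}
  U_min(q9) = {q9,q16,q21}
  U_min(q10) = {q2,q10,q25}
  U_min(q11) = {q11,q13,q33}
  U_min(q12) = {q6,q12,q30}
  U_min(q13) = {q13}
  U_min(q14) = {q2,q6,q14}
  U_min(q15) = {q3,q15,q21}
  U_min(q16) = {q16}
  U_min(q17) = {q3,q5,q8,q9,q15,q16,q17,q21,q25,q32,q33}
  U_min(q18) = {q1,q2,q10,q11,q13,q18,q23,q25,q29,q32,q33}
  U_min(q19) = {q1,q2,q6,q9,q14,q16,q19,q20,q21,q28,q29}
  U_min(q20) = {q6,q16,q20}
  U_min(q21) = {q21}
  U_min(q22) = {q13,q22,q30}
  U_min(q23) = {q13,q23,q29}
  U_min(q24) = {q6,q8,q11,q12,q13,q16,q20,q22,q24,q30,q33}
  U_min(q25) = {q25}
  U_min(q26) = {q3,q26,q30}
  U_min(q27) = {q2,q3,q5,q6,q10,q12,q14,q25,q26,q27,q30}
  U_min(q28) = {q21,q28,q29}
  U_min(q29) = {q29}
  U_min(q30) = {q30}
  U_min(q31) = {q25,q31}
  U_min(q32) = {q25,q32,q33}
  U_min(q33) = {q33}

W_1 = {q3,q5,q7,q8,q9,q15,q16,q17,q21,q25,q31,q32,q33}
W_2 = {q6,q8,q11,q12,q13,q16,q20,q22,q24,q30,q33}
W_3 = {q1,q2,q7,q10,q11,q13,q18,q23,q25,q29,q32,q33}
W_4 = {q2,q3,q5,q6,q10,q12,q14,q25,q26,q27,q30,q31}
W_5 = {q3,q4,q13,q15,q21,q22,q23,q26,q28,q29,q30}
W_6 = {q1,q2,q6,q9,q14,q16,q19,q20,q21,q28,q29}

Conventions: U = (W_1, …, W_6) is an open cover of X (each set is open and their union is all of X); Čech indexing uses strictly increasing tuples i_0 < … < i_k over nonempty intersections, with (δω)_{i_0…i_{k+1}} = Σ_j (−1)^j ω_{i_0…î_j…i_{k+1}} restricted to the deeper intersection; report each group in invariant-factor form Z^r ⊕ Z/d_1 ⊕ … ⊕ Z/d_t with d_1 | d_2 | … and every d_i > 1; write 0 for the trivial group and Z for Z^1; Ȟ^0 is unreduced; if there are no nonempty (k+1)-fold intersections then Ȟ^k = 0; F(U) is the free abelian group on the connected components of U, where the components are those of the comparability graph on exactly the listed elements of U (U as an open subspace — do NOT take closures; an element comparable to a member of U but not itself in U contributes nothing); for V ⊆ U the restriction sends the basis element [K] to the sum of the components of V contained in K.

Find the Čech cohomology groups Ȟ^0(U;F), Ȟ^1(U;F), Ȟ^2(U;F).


cover nerve:
  W12={q8,q16,q33} W13={q7,q25,q32,q33} W14={q3,q5,q25,q31} W15={q3,q15,q21} W16={q9,q16,q21} W23={q11,q13,q33} W24={q6,q12,q30} W25={q13,q22,q30} W26={q6,q16,q20} W34={q2,q10,q25} W35={q13,q23,q29} W36={q1,q2,q29} W45={q3,q26,q30} W46={q2,q6,q14} W56={q21,q28,q29}
  W123={q33} W126={q16} W134={q25} W145={q3} W156={q21} W235={q13} W245={q30} W246={q6} W346={q2} W356={q29}
components per intersection:
  W1: {q3,q5,q7,q8,q9,q15,q16,q17,q21,q25,q31,q32,q33}
  W2: {q6,q8,q11,q12,q13,q16,q20,q22,q24,q30,q33}
  W3: {q1,q2,q7,q10,q11,q13,q18,q23,q25,q29,q32,q33}
  W4: {q2,q3,q5,q6,q10,q12,q14,q25,q26,q27,q30,q31}
  W5: {q3,q4,q13,q15,q21,q22,q23,q26,q28,q29,q30}
  W6: {q1,q2,q6,q9,q14,q16,q19,q20,q21,q28,q29}
  W12: {q8,q16,q33}
  W13: {q7,q25,q32,q33}
  W14: {q3,q5,q25,q31}
  W15: {q3,q15,q21}
  W16: {q9,q16,q21}
  W23: {q11,q13,q33}
  W24: {q6,q12,q30}
  W25: {q13,q22,q30}
  W26: {q6,q16,q20}
  W34: {q2,q10,q25}
  W35: {q13,q23,q29}
  W36: {q1,q2,q29}
  W45: {q3,q26,q30}
  W46: {q2,q6,q14}
  W56: {q21,q28,q29}
  W123: {q33}
  W126: {q16}
  W134: {q25}
  W145: {q3}
  W156: {q21}
  W235: {q13}
  W245: {q30}
  W246: {q6}
  W346: {q2}
  W356: {q29}
C dims 6,15,10; δ0: rk 5, SNF 1^5; δ1: rk 10, SNF 1^9·2
Ȟ^0: (6−5)−0=1 ⇒ Z
Ȟ^1: (15−10)−5=0 ⇒ 0
Ȟ^2: (10−0)−10=0 plus torsion [2] ⇒ Z/2

Ȟ^0 = Z, Ȟ^1 = 0, Ȟ^2 = Z/2


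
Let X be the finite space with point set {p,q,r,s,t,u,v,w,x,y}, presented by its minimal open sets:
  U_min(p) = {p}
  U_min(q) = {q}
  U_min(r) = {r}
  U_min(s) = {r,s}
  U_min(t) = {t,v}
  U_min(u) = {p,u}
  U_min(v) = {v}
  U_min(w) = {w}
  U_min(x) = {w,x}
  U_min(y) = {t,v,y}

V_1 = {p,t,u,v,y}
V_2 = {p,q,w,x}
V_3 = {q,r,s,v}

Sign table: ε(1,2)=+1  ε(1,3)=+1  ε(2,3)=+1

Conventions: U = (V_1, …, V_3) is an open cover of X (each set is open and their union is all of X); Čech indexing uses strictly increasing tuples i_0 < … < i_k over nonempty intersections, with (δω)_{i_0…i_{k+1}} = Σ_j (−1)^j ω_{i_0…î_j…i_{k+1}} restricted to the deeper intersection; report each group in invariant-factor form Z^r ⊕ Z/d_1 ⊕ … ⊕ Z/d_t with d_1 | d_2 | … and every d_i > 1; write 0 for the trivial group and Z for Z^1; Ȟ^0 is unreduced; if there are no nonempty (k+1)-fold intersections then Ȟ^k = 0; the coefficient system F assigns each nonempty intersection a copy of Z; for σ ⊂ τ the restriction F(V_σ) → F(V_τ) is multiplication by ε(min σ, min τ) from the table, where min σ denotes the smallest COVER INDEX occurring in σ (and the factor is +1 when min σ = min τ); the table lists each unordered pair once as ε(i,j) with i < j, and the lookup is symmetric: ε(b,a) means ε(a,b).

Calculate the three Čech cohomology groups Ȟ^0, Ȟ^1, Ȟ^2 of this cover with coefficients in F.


Ȟ^0(U;F) ≅ Z,  Ȟ^1(U;F) ≅ Z,  Ȟ^2(U;F) ≅ 0

nonempty overlaps:
  V12={p} V13={v} V23={q}
C dims 3,3; δ0: rk 2, SNF 1^2
degree 0: 3−2−0 = 1 → Ȟ^0 ≅ Z
degree 1: 3−0−2 = 1 → Ȟ^1 ≅ Z
degree 2: 0−0−0 = 0 → Ȟ^2 ≅ 0


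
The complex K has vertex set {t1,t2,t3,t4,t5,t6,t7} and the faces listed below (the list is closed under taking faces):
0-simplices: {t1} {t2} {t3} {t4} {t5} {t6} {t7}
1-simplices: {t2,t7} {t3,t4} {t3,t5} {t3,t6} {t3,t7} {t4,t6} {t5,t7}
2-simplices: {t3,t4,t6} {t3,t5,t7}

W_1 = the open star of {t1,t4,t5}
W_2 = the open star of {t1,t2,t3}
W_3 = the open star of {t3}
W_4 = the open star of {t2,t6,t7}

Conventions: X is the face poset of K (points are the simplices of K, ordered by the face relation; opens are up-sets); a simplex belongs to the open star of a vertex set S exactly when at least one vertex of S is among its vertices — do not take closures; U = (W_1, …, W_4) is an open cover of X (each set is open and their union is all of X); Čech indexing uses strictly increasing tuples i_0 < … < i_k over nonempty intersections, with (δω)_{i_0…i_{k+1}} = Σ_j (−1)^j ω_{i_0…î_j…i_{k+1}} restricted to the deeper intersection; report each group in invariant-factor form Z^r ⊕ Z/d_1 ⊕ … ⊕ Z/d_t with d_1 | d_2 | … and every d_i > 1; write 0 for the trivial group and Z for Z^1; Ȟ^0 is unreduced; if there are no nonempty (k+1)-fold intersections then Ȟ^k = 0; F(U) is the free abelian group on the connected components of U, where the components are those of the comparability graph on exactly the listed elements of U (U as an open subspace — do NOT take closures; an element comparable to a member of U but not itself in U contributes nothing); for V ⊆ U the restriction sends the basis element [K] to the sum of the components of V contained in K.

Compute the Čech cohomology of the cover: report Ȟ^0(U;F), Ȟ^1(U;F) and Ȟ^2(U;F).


nerve simplices:
  W1={{t1},{t4},{t5},{t3,t4},{t3,t5},{t4,t6},{t5,t7},{t3,t4,t6},{t3,t5,t7}} W2={{t1},{t2},{t3},{t2,t7},{t3,t4},{t3,t5},{t3,t6},{t3,t7},{t3,t4,t6},{t3,t5,t7}} W3={{t3},{t3,t4},{t3,t5},{t3,t6},{t3,t7},{t3,t4,t6},{t3,t5,t7}} W4={{t2},{t6},{t7},{t2,t7},{t3,t6},{t3,t7},{t4,t6},{t5,t7},{t3,t4,t6},{t3,t5,t7}}
  W12={{t1},{t3,t4},{t3,t5},{t3,t4,t6},{t3,t5,t7}} W13={{t3,t4},{t3,t5},{t3,t4,t6},{t3,t5,t7}} W14={{t4,t6},{t5,t7},{t3,t4,t6},{t3,t5,t7}} W23={{t3},{t3,t4},{t3,t5},{t3,t6},{t3,t7},{t3,t4,t6},{t3,t5,t7}} W24={{t2},{t2,t7},{t3,t6},{t3,t7},{t3,t4,t6},{t3,t5,t7}} W34={{t3,t6},{t3,t7},{t3,t4,t6},{t3,t5,t7}}
  W123={{t3,t4},{t3,t5},{t3,t4,t6},{t3,t5,t7}} W124={{t3,t4,t6},{t3,t5,t7}} W134={{t3,t4,t6},{t3,t5,t7}} W234={{t3,t6},{t3,t7},{t3,t4,t6},{t3,t5,t7}}
  W1234={{t3,t4,t6},{t3,t5,t7}}
components per intersection:
  W1: {{t1}} {{t4},{t3,t4},{t4,t6},{t3,t4,t6}} {{t5},{t3,t5},{t5,t7},{t3,t5,t7}}
  W2: {{t1}} {{t2},{t2,t7}} {{t3},{t3,t4},{t3,t5},{t3,t6},{t3,t7},{t3,t4,t6},{t3,t5,t7}}
  W3: {{t3},{t3,t4},{t3,t5},{t3,t6},{t3,t7},{t3,t4,t6},{t3,t5,t7}}
  W4: {{t2},{t7},{t2,t7},{t3,t7},{t5,t7},{t3,t5,t7}} {{t6},{t3,t6},{t4,t6},{t3,t4,t6}}
  W12: {{t1}} {{t3,t4},{t3,t4,t6}} {{t3,t5},{t3,t5,t7}}
  W13: {{t3,t4},{t3,t4,t6}} {{t3,t5},{t3,t5,t7}}
  W14: {{t4,t6},{t3,t4,t6}} {{t5,t7},{t3,t5,t7}}
  W23: {{t3},{t3,t4},{t3,t5},{t3,t6},{t3,t7},{t3,t4,t6},{t3,t5,t7}}
  W24: {{t2},{t2,t7}} {{t3,t6},{t3,t4,t6}} {{t3,t7},{t3,t5,t7}}
  W34: {{t3,t6},{t3,t4,t6}} {{t3,t7},{t3,t5,t7}}
  W123: {{t3,t4},{t3,t4,t6}} {{t3,t5},{t3,t5,t7}}
  W124: {{t3,t4,t6}} {{t3,t5,t7}}
  W134: {{t3,t4,t6}} {{t3,t5,t7}}
  W234: {{t3,t6},{t3,t4,t6}} {{t3,t7},{t3,t5,t7}}
  W1234: {{t3,t4,t6}} {{t3,t5,t7}}
C dims 9,13,8,2; δ0: rk 7, SNF 1^7; δ1: rk 6, SNF 1^6; δ2: rk 2, SNF 1^2
degree 0: 9−7−0 = 2 → Ȟ^0 ≅ Z^2
degree 1: 13−6−7 = 0 → Ȟ^1 ≅ 0
degree 2: 8−2−6 = 0 → Ȟ^2 ≅ 0

Ȟ^0 ≅ Z^2, Ȟ^1 ≅ 0 and Ȟ^2 ≅ 0


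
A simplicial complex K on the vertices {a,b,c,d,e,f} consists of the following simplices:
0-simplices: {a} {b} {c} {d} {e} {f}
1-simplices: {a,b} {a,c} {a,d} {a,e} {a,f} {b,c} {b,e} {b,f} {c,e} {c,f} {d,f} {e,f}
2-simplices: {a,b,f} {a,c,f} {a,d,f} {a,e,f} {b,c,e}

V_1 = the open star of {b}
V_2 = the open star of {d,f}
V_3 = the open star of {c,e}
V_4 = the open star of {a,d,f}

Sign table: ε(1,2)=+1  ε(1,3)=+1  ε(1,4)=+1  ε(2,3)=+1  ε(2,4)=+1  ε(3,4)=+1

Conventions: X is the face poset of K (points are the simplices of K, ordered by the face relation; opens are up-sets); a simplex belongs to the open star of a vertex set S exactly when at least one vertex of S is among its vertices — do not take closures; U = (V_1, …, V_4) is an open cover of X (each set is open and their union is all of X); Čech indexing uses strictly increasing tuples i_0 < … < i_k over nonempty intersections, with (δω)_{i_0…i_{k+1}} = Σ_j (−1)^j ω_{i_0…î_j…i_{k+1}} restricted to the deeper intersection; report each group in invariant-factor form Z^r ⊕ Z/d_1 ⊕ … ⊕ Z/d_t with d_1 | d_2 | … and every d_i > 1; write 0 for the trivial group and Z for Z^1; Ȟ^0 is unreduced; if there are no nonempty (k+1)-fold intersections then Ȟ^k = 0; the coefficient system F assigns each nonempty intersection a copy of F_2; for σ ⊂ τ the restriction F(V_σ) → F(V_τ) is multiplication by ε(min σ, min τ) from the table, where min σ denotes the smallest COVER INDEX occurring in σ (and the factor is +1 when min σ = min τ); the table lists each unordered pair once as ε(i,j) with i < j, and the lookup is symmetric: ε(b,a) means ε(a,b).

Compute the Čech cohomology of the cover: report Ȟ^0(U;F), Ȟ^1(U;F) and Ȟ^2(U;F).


cover nerve:
  V1={{b},{a,b},{b,c},{b,e},{b,f},{a,b,f},{b,c,e}} V2={{d},{f},{a,d},{a,f},{b,f},{c,f},{d,f},{e,f},{a,b,f},{a,c,f},{a,d,f},{a,e,f}} V3={{c},{e},{a,c},{a,e},{b,c},{b,e},{c,e},{c,f},{e,f},{a,c,f},{a,e,f},{b,c,e}} V4={{a},{d},{f},{a,b},{a,c},{a,d},{a,e},{a,f},{b,f},{c,f},{d,f},{e,f},{a,b,f},{a,c,f},{a,d,f},{a,e,f}}
  V12={{b,f},{a,b,f}} V13={{b,c},{b,e},{b,c,e}} V14={{a,b},{b,f},{a,b,f}} V23={{c,f},{e,f},{a,c,f},{a,e,f}} V24={{d},{f},{a,d},{a,f},{b,f},{c,f},{d,f},{e,f},{a,b,f},{a,c,f},{a,d,f},{a,e,f}} V34={{a,c},{a,e},{c,f},{e,f},{a,c,f},{a,e,f}}
  V124={{b,f},{a,b,f}} V234={{c,f},{e,f},{a,c,f},{a,e,f}}
C dims 4,6,2; δ0: rk_F2 3; δ1: rk_F2 2
Ȟ^0: (4−3)−0=1 ⇒ Z/2
Ȟ^1: (6−2)−3=1 ⇒ Z/2
Ȟ^2: (2−0)−2=0 ⇒ 0

Ȟ^0 = Z/2, Ȟ^1 = Z/2 and Ȟ^2 = 0


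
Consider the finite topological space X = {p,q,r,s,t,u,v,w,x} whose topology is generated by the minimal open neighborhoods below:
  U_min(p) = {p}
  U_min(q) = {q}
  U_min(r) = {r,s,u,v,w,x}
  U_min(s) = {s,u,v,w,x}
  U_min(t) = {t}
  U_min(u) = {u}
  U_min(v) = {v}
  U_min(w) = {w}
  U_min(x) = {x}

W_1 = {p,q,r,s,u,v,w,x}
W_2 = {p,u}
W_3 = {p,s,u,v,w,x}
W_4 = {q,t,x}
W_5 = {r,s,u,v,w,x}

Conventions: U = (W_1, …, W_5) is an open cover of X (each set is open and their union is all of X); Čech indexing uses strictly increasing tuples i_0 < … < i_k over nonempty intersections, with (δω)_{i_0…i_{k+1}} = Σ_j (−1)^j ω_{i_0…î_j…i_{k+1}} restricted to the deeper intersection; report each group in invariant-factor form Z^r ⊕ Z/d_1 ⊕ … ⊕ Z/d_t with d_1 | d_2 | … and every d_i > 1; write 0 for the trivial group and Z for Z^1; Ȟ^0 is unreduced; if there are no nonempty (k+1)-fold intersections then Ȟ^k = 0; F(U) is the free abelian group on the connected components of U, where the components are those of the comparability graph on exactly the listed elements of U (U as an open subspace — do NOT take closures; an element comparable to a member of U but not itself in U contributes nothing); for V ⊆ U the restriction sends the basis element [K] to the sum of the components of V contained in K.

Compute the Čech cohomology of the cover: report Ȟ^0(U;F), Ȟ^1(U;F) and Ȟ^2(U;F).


Ȟ^0 ≅ Z^4,  Ȟ^1 ≅ 0,  Ȟ^2 ≅ 0

nonempty overlaps:
  W12={p,u} W13={p,s,u,v,w,x} W14={q,x} W15={r,s,u,v,w,x} W23={p,u} W25={u} W34={x} W35={s,u,v,w,x} W45={x}
  W123={p,u} W125={u} W134={x} W135={s,u,v,w,x} W145={x} W235={u} W345={x}
  W1235={u} W1345={x}
components per intersection:
  W1: {p} {q} {r,s,u,v,w,x}
  W2: {p} {u}
  W3: {p} {s,u,v,w,x}
  W4: {q} {t} {x}
  W5: {r,s,u,v,w,x}
  W12: {p} {u}
  W13: {p} {s,u,v,w,x}
  W14: {q} {x}
  W15: {r,s,u,v,w,x}
  W23: {p} {u}
  W25: {u}
  W34: {x}
  W35: {s,u,v,w,x}
  W45: {x}
  W123: {p} {u}
  W125: {u}
  W134: {x}
  W135: {s,u,v,w,x}
  W145: {x}
  W235: {u}
  W345: {x}
  W1235: {u}
  W1345: {x}
C dims 11,13,8,2; δ0: rk 7, SNF 1^7; δ1: rk 6, SNF 1^6; δ2: rk 2, SNF 1^2
degree 0: 11−7−0 = 4 → Ȟ^0 ≅ Z^4
degree 1: 13−6−7 = 0 → Ȟ^1 ≅ 0
degree 2: 8−2−6 = 0 → Ȟ^2 ≅ 0


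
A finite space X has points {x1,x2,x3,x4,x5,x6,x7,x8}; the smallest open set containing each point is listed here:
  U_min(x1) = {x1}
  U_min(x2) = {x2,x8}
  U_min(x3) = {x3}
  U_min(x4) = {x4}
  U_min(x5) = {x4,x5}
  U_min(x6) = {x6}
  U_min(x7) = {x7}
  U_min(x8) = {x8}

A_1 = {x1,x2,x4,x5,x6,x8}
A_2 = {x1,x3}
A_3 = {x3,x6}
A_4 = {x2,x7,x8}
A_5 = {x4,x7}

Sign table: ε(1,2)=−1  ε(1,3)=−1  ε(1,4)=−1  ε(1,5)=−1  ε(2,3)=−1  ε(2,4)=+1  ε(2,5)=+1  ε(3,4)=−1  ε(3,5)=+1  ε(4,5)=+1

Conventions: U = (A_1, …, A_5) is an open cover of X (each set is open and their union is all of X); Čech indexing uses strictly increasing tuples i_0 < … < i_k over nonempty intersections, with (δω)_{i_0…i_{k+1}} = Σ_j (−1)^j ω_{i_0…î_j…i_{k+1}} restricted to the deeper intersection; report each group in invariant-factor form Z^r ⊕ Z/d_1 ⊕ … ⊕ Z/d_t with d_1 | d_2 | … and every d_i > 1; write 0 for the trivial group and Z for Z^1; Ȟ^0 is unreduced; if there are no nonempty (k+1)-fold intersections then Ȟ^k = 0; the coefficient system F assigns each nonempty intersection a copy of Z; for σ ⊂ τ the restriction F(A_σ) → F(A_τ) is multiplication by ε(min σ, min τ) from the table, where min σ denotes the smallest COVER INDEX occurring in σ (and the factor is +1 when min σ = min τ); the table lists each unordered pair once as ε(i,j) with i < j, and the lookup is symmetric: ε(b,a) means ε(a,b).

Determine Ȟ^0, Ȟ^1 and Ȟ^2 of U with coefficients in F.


Ȟ^0 ≅ 0, Ȟ^1 ≅ Z ⊕ Z/2, Ȟ^2 ≅ 0

nonempty intersections:
  A12={x1} A13={x6} A14={x2,x8} A15={x4} A23={x3} A45={x7}
C dims 5,6; δ0: rk 5, SNF 1^4·2
Ȟ^0: (5−5)−0=0 ⇒ 0
Ȟ^1: (6−0)−5=1 plus torsion [2] ⇒ Z ⊕ Z/2
Ȟ^2: (0−0)−0=0 ⇒ 0


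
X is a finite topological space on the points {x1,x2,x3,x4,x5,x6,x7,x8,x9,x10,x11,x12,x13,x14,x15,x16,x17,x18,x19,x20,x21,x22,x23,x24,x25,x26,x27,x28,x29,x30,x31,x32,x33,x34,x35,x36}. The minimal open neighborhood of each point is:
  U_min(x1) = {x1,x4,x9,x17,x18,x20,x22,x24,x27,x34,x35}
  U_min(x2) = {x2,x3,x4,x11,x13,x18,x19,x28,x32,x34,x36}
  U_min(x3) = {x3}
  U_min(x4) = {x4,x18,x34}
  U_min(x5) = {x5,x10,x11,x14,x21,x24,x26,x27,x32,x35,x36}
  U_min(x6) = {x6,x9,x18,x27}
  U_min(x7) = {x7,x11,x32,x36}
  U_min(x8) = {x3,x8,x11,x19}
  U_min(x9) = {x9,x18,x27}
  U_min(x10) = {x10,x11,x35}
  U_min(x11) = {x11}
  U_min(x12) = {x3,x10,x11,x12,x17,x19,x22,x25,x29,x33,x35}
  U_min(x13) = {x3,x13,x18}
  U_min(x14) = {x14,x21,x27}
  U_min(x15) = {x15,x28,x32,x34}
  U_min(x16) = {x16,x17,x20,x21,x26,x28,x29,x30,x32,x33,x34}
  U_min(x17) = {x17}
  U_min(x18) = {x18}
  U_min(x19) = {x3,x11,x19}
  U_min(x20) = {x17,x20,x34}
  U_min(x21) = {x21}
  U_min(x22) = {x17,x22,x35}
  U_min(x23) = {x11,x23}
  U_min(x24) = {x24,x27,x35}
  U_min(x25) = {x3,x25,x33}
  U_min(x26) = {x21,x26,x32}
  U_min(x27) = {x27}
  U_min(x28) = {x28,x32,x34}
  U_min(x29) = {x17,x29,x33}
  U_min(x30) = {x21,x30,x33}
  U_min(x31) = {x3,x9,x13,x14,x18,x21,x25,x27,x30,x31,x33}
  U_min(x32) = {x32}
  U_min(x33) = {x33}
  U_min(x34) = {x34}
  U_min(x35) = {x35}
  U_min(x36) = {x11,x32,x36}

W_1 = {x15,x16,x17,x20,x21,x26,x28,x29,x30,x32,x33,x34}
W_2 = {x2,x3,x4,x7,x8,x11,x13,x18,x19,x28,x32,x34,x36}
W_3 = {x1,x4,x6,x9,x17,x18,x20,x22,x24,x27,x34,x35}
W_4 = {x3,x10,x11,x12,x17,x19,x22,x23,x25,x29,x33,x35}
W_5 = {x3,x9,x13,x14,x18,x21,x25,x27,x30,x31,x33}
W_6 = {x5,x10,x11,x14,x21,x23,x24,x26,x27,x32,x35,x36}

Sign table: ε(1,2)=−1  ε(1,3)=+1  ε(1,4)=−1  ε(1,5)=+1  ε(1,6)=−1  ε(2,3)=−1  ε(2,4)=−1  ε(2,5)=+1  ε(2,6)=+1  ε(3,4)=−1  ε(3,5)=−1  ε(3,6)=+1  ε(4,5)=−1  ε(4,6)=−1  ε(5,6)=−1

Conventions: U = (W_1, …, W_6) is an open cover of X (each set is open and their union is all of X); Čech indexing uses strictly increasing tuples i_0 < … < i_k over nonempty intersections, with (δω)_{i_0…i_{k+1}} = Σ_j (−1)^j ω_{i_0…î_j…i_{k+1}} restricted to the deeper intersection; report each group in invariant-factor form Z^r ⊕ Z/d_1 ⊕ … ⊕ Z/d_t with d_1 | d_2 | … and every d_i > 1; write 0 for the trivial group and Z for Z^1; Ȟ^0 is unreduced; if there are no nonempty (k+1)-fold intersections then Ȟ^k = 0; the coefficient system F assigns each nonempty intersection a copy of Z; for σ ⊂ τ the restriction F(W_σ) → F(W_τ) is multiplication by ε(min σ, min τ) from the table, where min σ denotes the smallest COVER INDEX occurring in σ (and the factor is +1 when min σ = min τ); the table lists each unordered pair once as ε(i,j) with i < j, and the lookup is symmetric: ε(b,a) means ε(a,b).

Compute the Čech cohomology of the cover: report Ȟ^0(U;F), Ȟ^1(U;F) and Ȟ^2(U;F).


Ȟ^0(U;F) ≅ 0,  Ȟ^1(U;F) ≅ Z/2,  Ȟ^2(U;F) ≅ Z

nerve of the cover:
  W12={x28,x32,x34} W13={x17,x20,x34} W14={x17,x29,x33} W15={x21,x30,x33} W16={x21,x26,x32} W23={x4,x18,x34} W24={x3,x11,x19} W25={x3,x13,x18} W26={x11,x32,x36} W34={x17,x22,x35} W35={x9,x18,x27} W36={x24,x27,x35} W45={x3,x25,x33} W46={x10,x11,x23,x35} W56={x14,x21,x27}
  W123={x34} W126={x32} W134={x17} W145={x33} W156={x21} W235={x18} W245={x3} W246={x11} W346={x35} W356={x27}
C dims 6,15,10; δ0: rk 6, SNF 1^5·2; δ1: rk 9, SNF 1^9
Ȟ^0 = (6 − 6) − 0 = 0, so Ȟ^0 ≅ 0
Ȟ^1 = (15 − 9) − 6 = 0 plus torsion [2], so Ȟ^1 ≅ Z/2
Ȟ^2 = (10 − 0) − 9 = 1, so Ȟ^2 ≅ Z


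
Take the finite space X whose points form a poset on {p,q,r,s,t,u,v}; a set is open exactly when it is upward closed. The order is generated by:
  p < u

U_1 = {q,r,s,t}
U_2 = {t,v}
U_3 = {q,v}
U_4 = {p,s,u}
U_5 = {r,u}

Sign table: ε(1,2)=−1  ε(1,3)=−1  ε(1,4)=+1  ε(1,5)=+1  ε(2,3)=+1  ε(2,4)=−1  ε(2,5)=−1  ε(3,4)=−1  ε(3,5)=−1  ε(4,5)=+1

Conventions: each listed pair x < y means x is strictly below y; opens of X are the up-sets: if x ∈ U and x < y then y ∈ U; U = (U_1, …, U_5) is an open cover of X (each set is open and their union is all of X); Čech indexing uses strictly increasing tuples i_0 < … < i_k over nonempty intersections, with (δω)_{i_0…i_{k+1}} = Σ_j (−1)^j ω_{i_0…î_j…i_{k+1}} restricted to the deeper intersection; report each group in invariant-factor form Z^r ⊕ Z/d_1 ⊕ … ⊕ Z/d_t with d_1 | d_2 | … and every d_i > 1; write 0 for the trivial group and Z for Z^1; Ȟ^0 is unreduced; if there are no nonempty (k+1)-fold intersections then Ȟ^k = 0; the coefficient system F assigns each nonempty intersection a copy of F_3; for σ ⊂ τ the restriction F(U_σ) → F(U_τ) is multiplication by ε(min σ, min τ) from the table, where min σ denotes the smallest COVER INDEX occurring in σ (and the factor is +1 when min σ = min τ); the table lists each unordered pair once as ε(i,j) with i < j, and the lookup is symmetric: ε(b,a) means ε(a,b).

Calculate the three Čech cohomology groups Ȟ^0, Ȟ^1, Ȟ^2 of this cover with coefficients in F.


cover nerve:
  U12={t} U13={q} U14={s} U15={r} U23={v} U45={u}
C dims 5,6; δ0: rk_F3 4
Ȟ^0: (5−4)−0=1 ⇒ Z/3
Ȟ^1: (6−0)−4=2 ⇒ Z/3 ⊕ Z/3
Ȟ^2: (0−0)−0=0 ⇒ 0

Ȟ^0(U;F) ≅ Z/3; Ȟ^1(U;F) ≅ Z/3 ⊕ Z/3; Ȟ^2(U;F) ≅ 0


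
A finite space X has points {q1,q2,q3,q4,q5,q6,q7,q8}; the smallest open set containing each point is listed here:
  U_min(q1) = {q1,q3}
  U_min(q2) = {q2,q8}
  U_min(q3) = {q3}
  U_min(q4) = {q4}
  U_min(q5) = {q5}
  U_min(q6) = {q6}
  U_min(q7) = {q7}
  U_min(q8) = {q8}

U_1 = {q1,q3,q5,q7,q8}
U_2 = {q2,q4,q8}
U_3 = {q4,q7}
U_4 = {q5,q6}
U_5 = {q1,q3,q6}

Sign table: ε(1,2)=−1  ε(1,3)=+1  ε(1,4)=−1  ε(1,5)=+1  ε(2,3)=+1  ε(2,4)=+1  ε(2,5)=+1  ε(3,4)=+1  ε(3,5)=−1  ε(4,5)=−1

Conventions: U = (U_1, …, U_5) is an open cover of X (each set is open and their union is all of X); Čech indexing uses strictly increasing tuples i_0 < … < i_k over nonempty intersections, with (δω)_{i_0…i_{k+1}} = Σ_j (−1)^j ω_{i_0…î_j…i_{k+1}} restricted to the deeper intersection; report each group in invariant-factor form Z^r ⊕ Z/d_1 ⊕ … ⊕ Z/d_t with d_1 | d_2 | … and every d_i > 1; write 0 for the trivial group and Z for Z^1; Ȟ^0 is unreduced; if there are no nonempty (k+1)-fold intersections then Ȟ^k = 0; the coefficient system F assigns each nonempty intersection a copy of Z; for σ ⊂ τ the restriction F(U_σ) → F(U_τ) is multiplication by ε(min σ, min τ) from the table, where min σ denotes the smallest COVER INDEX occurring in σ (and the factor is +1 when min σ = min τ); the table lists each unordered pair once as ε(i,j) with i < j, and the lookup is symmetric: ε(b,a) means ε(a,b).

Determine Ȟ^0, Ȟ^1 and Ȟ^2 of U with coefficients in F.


Ȟ^0(U;F) ≅ 0; Ȟ^1(U;F) ≅ Z ⊕ Z/2; Ȟ^2(U;F) ≅ 0

nerve of the cover:
  U12={q8} U13={q7} U14={q5} U15={q1,q3} U23={q4} U45={q6}
C dims 5,6; δ0: rk 5, SNF 1^4·2
Ȟ^0 = (5 − 5) − 0 = 0, so Ȟ^0 ≅ 0
Ȟ^1 = (6 − 0) − 5 = 1 plus torsion [2], so Ȟ^1 ≅ Z ⊕ Z/2
Ȟ^2 = (0 − 0) − 0 = 0, so Ȟ^2 ≅ 0


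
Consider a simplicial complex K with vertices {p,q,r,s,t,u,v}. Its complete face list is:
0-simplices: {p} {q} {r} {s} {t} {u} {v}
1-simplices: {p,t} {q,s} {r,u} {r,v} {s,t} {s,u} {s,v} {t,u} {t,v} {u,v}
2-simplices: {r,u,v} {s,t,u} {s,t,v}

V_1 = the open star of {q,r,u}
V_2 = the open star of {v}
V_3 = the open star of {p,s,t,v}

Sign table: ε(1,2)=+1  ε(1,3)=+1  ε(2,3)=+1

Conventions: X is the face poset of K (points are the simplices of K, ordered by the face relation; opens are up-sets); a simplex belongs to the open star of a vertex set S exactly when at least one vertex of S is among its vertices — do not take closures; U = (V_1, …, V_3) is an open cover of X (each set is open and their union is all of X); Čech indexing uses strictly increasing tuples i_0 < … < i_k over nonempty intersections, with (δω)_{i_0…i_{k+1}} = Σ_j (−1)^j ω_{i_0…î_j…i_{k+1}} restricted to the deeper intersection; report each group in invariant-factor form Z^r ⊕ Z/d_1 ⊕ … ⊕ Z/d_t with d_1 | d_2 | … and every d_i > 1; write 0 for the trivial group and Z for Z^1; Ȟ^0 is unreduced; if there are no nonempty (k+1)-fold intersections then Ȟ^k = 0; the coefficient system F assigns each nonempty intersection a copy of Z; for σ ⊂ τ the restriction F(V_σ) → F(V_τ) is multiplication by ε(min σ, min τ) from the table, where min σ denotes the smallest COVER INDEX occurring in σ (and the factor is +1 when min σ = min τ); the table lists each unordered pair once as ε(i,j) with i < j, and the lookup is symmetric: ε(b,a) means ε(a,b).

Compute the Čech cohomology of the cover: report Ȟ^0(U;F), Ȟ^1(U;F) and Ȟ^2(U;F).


nonempty overlaps:
  V1={{q},{r},{u},{q,s},{r,u},{r,v},{s,u},{t,u},{u,v},{r,u,v},{s,t,u}} V2={{v},{r,v},{s,v},{t,v},{u,v},{r,u,v},{s,t,v}} V3={{p},{s},{t},{v},{p,t},{q,s},{r,v},{s,t},{s,u},{s,v},{t,u},{t,v},{u,v},{r,u,v},{s,t,u},{s,t,v}}
  V12={{r,v},{u,v},{r,u,v}} V13={{q,s},{r,v},{s,u},{t,u},{u,v},{r,u,v},{s,t,u}} V23={{v},{r,v},{s,v},{t,v},{u,v},{r,u,v},{s,t,v}}
  V123={{r,v},{u,v},{r,u,v}}
C dims 3,3,1; δ0: rk 2, SNF 1^2; δ1: rk 1, SNF 1^1
degree 0: 3−2−0 = 1 → Ȟ^0 ≅ Z
degree 1: 3−1−2 = 0 → Ȟ^1 ≅ 0
degree 2: 1−0−1 = 0 → Ȟ^2 ≅ 0

Ȟ^0(U;F) ≅ Z,  Ȟ^1(U;F) ≅ 0,  Ȟ^2(U;F) ≅ 0


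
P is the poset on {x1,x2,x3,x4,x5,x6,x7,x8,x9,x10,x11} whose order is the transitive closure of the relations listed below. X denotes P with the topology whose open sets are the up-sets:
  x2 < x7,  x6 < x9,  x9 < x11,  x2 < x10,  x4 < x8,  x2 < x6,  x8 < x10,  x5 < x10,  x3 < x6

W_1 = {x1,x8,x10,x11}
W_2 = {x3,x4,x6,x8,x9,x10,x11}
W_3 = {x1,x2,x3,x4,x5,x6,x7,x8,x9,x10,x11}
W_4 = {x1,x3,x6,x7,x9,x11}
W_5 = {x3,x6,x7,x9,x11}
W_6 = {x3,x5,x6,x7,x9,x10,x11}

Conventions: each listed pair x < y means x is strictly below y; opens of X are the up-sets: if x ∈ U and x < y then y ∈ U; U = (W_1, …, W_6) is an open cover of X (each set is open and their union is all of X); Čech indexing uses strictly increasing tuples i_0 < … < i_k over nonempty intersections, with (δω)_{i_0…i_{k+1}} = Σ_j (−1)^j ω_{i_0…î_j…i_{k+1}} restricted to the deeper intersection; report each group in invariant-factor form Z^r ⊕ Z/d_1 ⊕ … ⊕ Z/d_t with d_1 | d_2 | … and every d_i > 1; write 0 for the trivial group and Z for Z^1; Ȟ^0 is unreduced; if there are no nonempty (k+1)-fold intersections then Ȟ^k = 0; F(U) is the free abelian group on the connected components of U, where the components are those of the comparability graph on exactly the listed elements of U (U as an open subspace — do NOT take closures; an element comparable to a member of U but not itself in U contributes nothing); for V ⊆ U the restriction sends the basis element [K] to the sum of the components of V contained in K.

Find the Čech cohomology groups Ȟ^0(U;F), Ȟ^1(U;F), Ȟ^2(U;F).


intersection data:
  W12={x8,x10,x11} W13={x1,x8,x10,x11} W14={x1,x11} W15={x11} W16={x10,x11} W23={x3,x4,x6,x8,x9,x10,x11} W24={x3,x6,x9,x11} W25={x3,x6,x9,x11} W26={x3,x6,x9,x10,x11} W34={x1,x3,x6,x7,x9,x11} W35={x3,x6,x7,x9,x11} W36={x3,x5,x6,x7,x9,x10,x11} W45={x3,x6,x7,x9,x11} W46={x3,x6,x7,x9,x11} W56={x3,x6,x7,x9,x11}
  W123={x8,x10,x11} W124={x11} W125={x11} W126={x10,x11} W134={x1,x11} W135={x11} W136={x10,x11} W145={x11} W146={x11} W156={x11} W234={x3,x6,x9,x11} W235={x3,x6,x9,x11} W236={x3,x6,x9,x10,x11} W245={x3,x6,x9,x11} W246={x3,x6,x9,x11} W256={x3,x6,x9,x11} W345={x3,x6,x7,x9,x11} W346={x3,x6,x7,x9,x11} W356={x3,x6,x7,x9,x11} W456={x3,x6,x7,x9,x11}
  W1234={x11} W1235={x11} W1236={x10,x11} W1245={x11} W1246={x11} W1256={x11} W1345={x11} W1346={x11} W1356={x11} W1456={x11} W2345={x3,x6,x9,x11} W2346={x3,x6,x9,x11} W2356={x3,x6,x9,x11} W2456={x3,x6,x9,x11} W3456={x3,x6,x7,x9,x11}
  W12345={x11} W12346={x11} W12356={x11} W12456={x11} W13456={x11} W23456={x3,x6,x9,x11}
  W123456={x11}
components per intersection:
  W1: {x1} {x8,x10} {x11}
  W2: {x3,x6,x9,x11} {x4,x8,x10}
  W3: {x1} {x2,x3,x4,x5,x6,x7,x8,x9,x10,x11}
  W4: {x1} {x3,x6,x9,x11} {x7}
  W5: {x3,x6,x9,x11} {x7}
  W6: {x3,x6,x9,x11} {x5,x10} {x7}
  W12: {x8,x10} {x11}
  W13: {x1} {x8,x10} {x11}
  W14: {x1} {x11}
  W15: {x11}
  W16: {x10} {x11}
  W23: {x3,x6,x9,x11} {x4,x8,x10}
  W24: {x3,x6,x9,x11}
  W25: {x3,x6,x9,x11}
  W26: {x3,x6,x9,x11} {x10}
  W34: {x1} {x3,x6,x9,x11} {x7}
  W35: {x3,x6,x9,x11} {x7}
  W36: {x3,x6,x9,x11} {x5,x10} {x7}
  W45: {x3,x6,x9,x11} {x7}
  W46: {x3,x6,x9,x11} {x7}
  W56: {x3,x6,x9,x11} {x7}
  W123: {x8,x10} {x11}
  W124: {x11}
  W125: {x11}
  W126: {x10} {x11}
  W134: {x1} {x11}
  W135: {x11}
  W136: {x10} {x11}
  W145: {x11}
  W146: {x11}
  W156: {x11}
  W234: {x3,x6,x9,x11}
  W235: {x3,x6,x9,x11}
  W236: {x3,x6,x9,x11} {x10}
  W245: {x3,x6,x9,x11}
  W246: {x3,x6,x9,x11}
  W256: {x3,x6,x9,x11}
  W345: {x3,x6,x9,x11} {x7}
  W346: {x3,x6,x9,x11} {x7}
  W356: {x3,x6,x9,x11} {x7}
  W456: {x3,x6,x9,x11} {x7}
  W1234: {x11}
  W1235: {x11}
  W1236: {x10} {x11}
  W1245: {x11}
  W1246: {x11}
  W1256: {x11}
  W1345: {x11}
  W1346: {x11}
  W1356: {x11}
  W1456: {x11}
  W2345: {x3,x6,x9,x11}
  W2346: {x3,x6,x9,x11}
  W2356: {x3,x6,x9,x11}
  W2456: {x3,x6,x9,x11}
  W3456: {x3,x6,x9,x11} {x7}
  W12345: {x11}
  W12346: {x11}
  W12356: {x11}
  W12456: {x11}
  W13456: {x11}
  W23456: {x3,x6,x9,x11}
  W123456: {x11}
C dims 15,30,29,17; δ0: rk 13, SNF 1^13; δ1: rk 17, SNF 1^17; δ2: rk 12, SNF 1^12
Ȟ^0 = (15 − 13) − 0 = 2, so Ȟ^0 ≅ Z^2
Ȟ^1 = (30 − 17) − 13 = 0, so Ȟ^1 ≅ 0
Ȟ^2 = (29 − 12) − 17 = 0, so Ȟ^2 ≅ 0

Ȟ^0(U;F) ≅ Z^2,  Ȟ^1(U;F) ≅ 0,  Ȟ^2(U;F) ≅ 0


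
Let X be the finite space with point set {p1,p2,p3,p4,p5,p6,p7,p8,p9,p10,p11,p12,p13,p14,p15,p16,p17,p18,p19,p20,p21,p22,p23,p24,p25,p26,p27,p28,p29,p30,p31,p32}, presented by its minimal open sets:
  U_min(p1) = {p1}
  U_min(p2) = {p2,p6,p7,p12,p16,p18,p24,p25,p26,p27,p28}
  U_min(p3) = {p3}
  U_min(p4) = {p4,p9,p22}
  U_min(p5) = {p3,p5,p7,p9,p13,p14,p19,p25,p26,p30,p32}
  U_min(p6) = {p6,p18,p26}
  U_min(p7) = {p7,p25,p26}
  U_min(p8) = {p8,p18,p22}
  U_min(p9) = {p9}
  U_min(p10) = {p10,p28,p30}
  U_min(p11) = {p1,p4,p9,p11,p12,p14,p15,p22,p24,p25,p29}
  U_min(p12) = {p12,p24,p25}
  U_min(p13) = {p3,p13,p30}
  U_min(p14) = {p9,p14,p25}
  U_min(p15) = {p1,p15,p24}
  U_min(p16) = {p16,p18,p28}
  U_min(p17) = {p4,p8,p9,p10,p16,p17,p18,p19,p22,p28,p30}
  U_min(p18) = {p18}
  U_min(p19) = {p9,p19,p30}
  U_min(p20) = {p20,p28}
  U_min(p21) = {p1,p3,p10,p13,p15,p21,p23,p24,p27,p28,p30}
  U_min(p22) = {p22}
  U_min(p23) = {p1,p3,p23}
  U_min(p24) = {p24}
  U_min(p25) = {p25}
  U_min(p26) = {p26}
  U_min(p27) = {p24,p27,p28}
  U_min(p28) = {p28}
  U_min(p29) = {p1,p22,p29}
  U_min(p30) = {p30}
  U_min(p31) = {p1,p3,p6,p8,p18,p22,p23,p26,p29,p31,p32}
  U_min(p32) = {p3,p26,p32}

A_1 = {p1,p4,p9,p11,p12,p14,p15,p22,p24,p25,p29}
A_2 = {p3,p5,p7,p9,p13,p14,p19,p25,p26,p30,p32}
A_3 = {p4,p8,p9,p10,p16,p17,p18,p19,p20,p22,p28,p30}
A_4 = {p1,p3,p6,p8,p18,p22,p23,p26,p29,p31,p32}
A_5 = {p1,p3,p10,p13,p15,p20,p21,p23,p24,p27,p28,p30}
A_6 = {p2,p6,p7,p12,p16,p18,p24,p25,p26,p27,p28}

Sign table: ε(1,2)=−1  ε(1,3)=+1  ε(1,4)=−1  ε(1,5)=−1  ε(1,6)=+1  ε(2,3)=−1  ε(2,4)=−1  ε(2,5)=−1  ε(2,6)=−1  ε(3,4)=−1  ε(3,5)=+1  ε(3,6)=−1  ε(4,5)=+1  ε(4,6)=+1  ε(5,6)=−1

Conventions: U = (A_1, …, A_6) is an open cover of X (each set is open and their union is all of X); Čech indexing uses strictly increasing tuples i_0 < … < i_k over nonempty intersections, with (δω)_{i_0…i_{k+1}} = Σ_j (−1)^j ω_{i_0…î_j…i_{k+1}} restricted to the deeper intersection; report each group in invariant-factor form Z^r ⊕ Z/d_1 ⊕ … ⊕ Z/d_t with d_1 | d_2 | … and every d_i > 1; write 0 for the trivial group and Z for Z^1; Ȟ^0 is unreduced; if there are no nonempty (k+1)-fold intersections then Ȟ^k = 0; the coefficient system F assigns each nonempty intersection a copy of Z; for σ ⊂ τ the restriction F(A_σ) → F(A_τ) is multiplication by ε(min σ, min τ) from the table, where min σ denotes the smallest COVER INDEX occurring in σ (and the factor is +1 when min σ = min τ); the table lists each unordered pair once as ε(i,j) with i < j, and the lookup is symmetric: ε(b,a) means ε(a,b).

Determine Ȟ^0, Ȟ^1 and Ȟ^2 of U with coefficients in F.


cover nerve:
  A12={p9,p14,p25} A13={p4,p9,p22} A14={p1,p22,p29} A15={p1,p15,p24} A16={p12,p24,p25} A23={p9,p19,p30} A24={p3,p26,p32} A25={p3,p13,p30} A26={p7,p25,p26} A34={p8,p18,p22} A35={p10,p20,p28,p30} A36={p16,p18,p28} A45={p1,p3,p23} A46={p6,p18,p26} A56={p24,p27,p28}
  A123={p9} A126={p25} A134={p22} A145={p1} A156={p24} A235={p30} A245={p3} A246={p26} A346={p18} A356={p28}
C dims 6,15,10; δ0: rk 6, SNF 1^5·2; δ1: rk 9, SNF 1^9
Ȟ^0: (6−6)−0=0 ⇒ 0
Ȟ^1: (15−9)−6=0 plus torsion [2] ⇒ Z/2
Ȟ^2: (10−0)−9=1 ⇒ Z

Ȟ^0(U;F) ≅ 0; Ȟ^1(U;F) ≅ Z/2; Ȟ^2(U;F) ≅ Z
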